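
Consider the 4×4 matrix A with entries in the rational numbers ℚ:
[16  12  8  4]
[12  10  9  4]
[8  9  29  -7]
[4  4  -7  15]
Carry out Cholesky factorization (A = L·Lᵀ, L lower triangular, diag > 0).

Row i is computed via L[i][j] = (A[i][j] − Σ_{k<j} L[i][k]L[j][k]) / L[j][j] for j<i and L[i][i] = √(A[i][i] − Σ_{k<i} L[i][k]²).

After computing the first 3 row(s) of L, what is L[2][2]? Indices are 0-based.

Step 1: L[0][0] = √(16) = 4.
  L[1][0] = (12) / L[0][0] = 3.
Step 2: L[1][1] = √(1) = 1.
  L[2][0] = (8) / L[0][0] = 2.
  L[2][1] = (3) / L[1][1] = 3.
Step 3: L[2][2] = √(16) = 4.

L[2][2] = 4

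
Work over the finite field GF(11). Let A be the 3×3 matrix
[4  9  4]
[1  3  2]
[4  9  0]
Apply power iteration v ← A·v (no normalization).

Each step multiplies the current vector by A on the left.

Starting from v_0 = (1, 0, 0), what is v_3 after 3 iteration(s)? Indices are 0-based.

v_0 = (1, 0, 0).
v_1 = A·v_0 = (4, 1, 4).
v_2 = A·v_1 = (8, 4, 3).
v_3 = A·v_2 = (3, 4, 2).

v_3 = (3, 4, 2)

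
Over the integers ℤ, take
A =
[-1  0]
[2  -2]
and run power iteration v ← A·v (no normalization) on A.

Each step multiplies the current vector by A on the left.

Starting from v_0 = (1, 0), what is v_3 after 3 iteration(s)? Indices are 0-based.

v_0 = (1, 0).
v_1 = A·v_0 = (-1, 2).
v_2 = A·v_1 = (1, -6).
v_3 = A·v_2 = (-1, 14).

v_3 = (-1, 14)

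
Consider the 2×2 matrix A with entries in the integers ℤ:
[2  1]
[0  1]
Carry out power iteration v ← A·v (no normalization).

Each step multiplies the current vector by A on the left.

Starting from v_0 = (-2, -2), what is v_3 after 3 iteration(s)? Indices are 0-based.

v_0 = (-2, -2).
v_1 = A·v_0 = (-6, -2).
v_2 = A·v_1 = (-14, -2).
v_3 = A·v_2 = (-30, -2).

v_3 = (-30, -2)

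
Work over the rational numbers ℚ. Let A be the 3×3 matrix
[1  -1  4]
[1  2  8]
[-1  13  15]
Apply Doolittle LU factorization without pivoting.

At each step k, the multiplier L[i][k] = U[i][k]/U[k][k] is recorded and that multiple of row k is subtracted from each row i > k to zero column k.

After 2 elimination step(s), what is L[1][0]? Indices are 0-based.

L[1][0] = 1

Step 1: pivot at (0,0) is 1.
  row1 ← row1 − (1)·row0  ⇒  L[1][0]=1, U row1=(0, 3, 4)
  row2 ← row2 − (-1)·row0  ⇒  L[2][0]=-1, U row2=(0, 12, 19)
Step 2: pivot at (1,1) is 3.
  row2 ← row2 − (4)·row1  ⇒  L[2][1]=4, U row2=(0, 0, 3)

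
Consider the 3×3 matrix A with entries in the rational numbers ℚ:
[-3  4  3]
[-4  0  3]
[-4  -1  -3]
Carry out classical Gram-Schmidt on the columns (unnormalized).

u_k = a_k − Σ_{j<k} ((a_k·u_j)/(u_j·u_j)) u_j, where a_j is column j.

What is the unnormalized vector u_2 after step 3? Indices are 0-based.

u_2 = (-124/211, 589/211, -496/211)

Step 1: u_0 = a_0 = (-3, -4, -4).
Step 2: u_1 = a_1 − (-8/41)·u_0 = (140/41, -32/41, -73/41).
Step 3: u_2 = a_2 − (-9/41)·u_0 − (181/211)·u_1 = (-124/211, 589/211, -496/211).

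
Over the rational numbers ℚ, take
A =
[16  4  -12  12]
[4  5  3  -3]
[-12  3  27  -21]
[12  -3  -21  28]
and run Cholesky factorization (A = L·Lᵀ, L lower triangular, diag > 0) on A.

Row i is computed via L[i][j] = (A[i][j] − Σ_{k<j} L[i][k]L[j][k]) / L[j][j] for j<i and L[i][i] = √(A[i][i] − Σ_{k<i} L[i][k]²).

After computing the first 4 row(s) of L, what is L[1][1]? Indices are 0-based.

Step 1: L[0][0] = √(16) = 4.
  L[1][0] = (4) / L[0][0] = 1.
Step 2: L[1][1] = √(4) = 2.
  L[2][0] = (-12) / L[0][0] = -3.
  L[2][1] = (6) / L[1][1] = 3.
Step 3: L[2][2] = √(9) = 3.
  L[3][0] = (12) / L[0][0] = 3.
  L[3][1] = (-6) / L[1][1] = -3.
  L[3][2] = (-3) / L[2][2] = -1.
Step 4: L[3][3] = √(9) = 3.

L[1][1] = 2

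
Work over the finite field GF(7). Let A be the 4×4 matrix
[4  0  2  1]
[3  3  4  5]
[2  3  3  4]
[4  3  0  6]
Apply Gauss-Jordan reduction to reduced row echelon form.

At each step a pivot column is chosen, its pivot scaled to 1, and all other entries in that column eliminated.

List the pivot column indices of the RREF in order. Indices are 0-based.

pivot columns: 0, 1, 2, 3

pivot(0,0)=4: scale R0 → (1, 0, 4, 2)
  clear (1,0): R1 −= (3)R0 → (0, 3, 6, 6)
  clear (2,0): R2 −= (2)R0 → (0, 3, 2, 0)
  clear (3,0): R3 −= (4)R0 → (0, 3, 5, 5)
pivot(1,1)=3: scale R1 → (0, 1, 2, 2)
  clear (2,1): R2 −= (3)R1 → (0, 0, 3, 1)
  clear (3,1): R3 −= (3)R1 → (0, 0, 6, 6)
pivot(2,2)=3: scale R2 → (0, 0, 1, 5)
  clear (0,2): R0 −= (4)R2 → (1, 0, 0, 3)
  clear (1,2): R1 −= (2)R2 → (0, 1, 0, 6)
  clear (3,2): R3 −= (6)R2 → (0, 0, 0, 4)
pivot(3,3)=4: scale R3 → (0, 0, 0, 1)
  clear (0,3): R0 −= (3)R3 → (1, 0, 0, 0)
  clear (1,3): R1 −= (6)R3 → (0, 1, 0, 0)
  clear (2,3): R2 −= (5)R3 → (0, 0, 1, 0)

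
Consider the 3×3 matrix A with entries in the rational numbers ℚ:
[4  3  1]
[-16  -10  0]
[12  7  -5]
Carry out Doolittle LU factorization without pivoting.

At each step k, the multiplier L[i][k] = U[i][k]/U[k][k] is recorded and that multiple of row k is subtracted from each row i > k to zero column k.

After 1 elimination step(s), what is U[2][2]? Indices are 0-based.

U[2][2] = -8

[col 0] pivot 4
  R1 -= -4*R0 → (0, 2, 4)  (L[1][0] := -4)
  R2 -= 3*R0 → (0, -2, -8)  (L[2][0] := 3)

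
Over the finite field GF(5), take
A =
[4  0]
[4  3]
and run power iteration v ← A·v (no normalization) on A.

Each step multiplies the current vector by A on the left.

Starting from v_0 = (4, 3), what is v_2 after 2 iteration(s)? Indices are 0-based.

v_2 = (4, 4)

v_0 = (4, 3).
v_1 = A·v_0 = (1, 0).
v_2 = A·v_1 = (4, 4).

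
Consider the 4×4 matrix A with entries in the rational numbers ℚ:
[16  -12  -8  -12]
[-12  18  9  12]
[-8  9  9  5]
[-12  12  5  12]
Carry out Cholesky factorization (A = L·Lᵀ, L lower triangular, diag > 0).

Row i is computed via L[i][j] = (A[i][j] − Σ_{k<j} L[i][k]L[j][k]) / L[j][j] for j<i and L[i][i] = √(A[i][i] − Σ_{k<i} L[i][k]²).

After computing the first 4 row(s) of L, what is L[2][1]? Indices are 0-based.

L[2][1] = 1

Step 1: L[0][0] = √(16) = 4.
  L[1][0] = (-12) / L[0][0] = -3.
Step 2: L[1][1] = √(9) = 3.
  L[2][0] = (-8) / L[0][0] = -2.
  L[2][1] = (3) / L[1][1] = 1.
Step 3: L[2][2] = √(4) = 2.
  L[3][0] = (-12) / L[0][0] = -3.
  L[3][1] = (3) / L[1][1] = 1.
  L[3][2] = (-2) / L[2][2] = -1.
Step 4: L[3][3] = √(1) = 1.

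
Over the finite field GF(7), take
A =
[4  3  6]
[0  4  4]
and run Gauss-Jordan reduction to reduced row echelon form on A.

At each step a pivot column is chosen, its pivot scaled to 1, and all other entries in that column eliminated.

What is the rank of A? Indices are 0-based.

rank = 2

[1] R0 /= 4  ⇒  (1, 6, 5)
[2] R1 /= 4  ⇒  (0, 1, 1)
     R0 -= 6·R1  ⇒  (1, 0, 6)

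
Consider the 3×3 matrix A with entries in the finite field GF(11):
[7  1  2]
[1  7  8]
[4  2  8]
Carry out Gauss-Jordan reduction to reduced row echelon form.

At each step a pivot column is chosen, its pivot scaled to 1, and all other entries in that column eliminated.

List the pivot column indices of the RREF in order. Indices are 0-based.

step 1: normalize row 0 (÷7) = (1, 8, 5)
  row 1: subtract 1×row0 = (0, 10, 3)
  row 2: subtract 4×row0 = (0, 3, 10)
step 2: normalize row 1 (÷10) = (0, 1, 8)
  row 0: subtract 8×row1 = (1, 0, 7)
  row 2: subtract 3×row1 = (0, 0, 8)
step 3: normalize row 2 (÷8) = (0, 0, 1)
  row 0: subtract 7×row2 = (1, 0, 0)
  row 1: subtract 8×row2 = (0, 1, 0)

pivot columns: 0, 1, 2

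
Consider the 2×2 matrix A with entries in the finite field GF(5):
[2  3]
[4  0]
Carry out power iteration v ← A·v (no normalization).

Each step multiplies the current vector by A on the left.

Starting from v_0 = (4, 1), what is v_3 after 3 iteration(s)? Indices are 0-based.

v_3 = (2, 0)

v_0 = (4, 1).
v_1 = A·v_0 = (1, 1).
v_2 = A·v_1 = (0, 4).
v_3 = A·v_2 = (2, 0).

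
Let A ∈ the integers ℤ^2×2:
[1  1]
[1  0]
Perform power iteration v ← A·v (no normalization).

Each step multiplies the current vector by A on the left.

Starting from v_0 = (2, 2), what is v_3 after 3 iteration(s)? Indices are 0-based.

v_3 = (10, 6)

v_0 = (2, 2).
v_1 = A·v_0 = (4, 2).
v_2 = A·v_1 = (6, 4).
v_3 = A·v_2 = (10, 6).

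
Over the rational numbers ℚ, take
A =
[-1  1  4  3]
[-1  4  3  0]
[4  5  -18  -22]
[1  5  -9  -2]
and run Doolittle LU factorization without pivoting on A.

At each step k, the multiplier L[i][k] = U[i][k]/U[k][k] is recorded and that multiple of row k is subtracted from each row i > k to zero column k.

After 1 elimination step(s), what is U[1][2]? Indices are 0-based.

Step 1: pivot at (0,0) is -1.
  row1 ← row1 − (1)·row0  ⇒  L[1][0]=1, U row1=(0, 3, -1, -3)
  row2 ← row2 − (-4)·row0  ⇒  L[2][0]=-4, U row2=(0, 9, -2, -10)
  row3 ← row3 − (-1)·row0  ⇒  L[3][0]=-1, U row3=(0, 6, -5, 1)

U[1][2] = -1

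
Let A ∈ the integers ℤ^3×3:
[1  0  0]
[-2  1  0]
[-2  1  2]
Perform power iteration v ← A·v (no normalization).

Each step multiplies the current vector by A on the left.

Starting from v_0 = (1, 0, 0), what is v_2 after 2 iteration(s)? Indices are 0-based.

v_0 = (1, 0, 0).
v_1 = A·v_0 = (1, -2, -2).
v_2 = A·v_1 = (1, -4, -8).

v_2 = (1, -4, -8)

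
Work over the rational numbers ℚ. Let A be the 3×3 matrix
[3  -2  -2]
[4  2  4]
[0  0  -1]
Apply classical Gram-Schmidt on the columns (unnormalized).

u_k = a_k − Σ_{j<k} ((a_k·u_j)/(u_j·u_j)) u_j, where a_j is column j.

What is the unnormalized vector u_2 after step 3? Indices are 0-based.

u_2 = (0, 0, -1)

Step 1: u_0 = a_0 = (3, 4, 0).
Step 2: u_1 = a_1 − (2/25)·u_0 = (-56/25, 42/25, 0).
Step 3: u_2 = a_2 − (2/5)·u_0 − (10/7)·u_1 = (0, 0, -1).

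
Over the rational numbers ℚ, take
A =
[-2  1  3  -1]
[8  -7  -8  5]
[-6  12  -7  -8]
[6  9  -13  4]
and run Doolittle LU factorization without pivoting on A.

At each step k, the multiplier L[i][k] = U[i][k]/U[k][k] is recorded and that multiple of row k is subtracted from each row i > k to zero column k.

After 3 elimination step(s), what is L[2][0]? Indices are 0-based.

k=0: U[0][0]=-2
  eliminate (1,0): mult=-4, new row 1: (0, -3, 4, 1); set L[1][0]=-4
  eliminate (2,0): mult=3, new row 2: (0, 9, -16, -5); set L[2][0]=3
  eliminate (3,0): mult=-3, new row 3: (0, 12, -4, 1); set L[3][0]=-3
k=1: U[1][1]=-3
  eliminate (2,1): mult=-3, new row 2: (0, 0, -4, -2); set L[2][1]=-3
  eliminate (3,1): mult=-4, new row 3: (0, 0, 12, 5); set L[3][1]=-4
k=2: U[2][2]=-4
  eliminate (3,2): mult=-3, new row 3: (0, 0, 0, -1); set L[3][2]=-3

L[2][0] = 3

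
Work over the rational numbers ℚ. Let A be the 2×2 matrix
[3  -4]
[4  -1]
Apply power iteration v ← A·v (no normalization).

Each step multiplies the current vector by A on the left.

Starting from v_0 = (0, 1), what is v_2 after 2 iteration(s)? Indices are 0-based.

v_2 = (-8, -15)

v_0 = (0, 1).
v_1 = A·v_0 = (-4, -1).
v_2 = A·v_1 = (-8, -15).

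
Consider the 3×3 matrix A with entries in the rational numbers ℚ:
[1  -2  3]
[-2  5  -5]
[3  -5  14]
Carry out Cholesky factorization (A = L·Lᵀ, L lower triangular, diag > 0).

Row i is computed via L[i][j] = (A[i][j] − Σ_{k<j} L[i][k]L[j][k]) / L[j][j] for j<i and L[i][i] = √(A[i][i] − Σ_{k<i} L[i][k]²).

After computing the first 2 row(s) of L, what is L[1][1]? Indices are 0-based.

L[1][1] = 1

Step 1: L[0][0] = √(1) = 1.
  L[1][0] = (-2) / L[0][0] = -2.
Step 2: L[1][1] = √(1) = 1.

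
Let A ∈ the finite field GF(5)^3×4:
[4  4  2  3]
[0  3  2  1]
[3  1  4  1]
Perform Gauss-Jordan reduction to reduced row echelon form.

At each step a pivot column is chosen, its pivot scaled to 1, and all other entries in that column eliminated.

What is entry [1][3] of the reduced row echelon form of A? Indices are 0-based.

M[1][3] = 0

step 1: normalize row 0 (÷4) = (1, 1, 3, 2)
  row 2: subtract 3×row0 = (0, 3, 0, 0)
step 2: normalize row 1 (÷3) = (0, 1, 4, 2)
  row 0: subtract 1×row1 = (1, 0, 4, 0)
  row 2: subtract 3×row1 = (0, 0, 3, 4)
step 3: normalize row 2 (÷3) = (0, 0, 1, 3)
  row 0: subtract 4×row2 = (1, 0, 0, 3)
  row 1: subtract 4×row2 = (0, 1, 0, 0)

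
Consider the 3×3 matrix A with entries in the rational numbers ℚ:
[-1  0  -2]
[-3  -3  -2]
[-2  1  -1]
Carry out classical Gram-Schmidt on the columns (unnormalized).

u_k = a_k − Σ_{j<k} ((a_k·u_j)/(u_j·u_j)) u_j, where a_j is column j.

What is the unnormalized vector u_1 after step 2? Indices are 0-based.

Step 1: u_0 = a_0 = (-1, -3, -2).
Step 2: u_1 = a_1 − (1/2)·u_0 = (1/2, -3/2, 2).

u_1 = (1/2, -3/2, 2)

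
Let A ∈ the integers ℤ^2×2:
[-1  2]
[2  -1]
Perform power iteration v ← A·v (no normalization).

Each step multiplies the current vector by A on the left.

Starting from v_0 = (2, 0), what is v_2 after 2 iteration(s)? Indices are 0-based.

v_0 = (2, 0).
v_1 = A·v_0 = (-2, 4).
v_2 = A·v_1 = (10, -8).

v_2 = (10, -8)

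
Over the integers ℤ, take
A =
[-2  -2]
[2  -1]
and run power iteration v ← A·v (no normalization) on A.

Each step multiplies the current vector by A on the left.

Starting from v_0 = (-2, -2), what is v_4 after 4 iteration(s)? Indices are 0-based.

v_0 = (-2, -2).
v_1 = A·v_0 = (8, -2).
v_2 = A·v_1 = (-12, 18).
v_3 = A·v_2 = (-12, -42).
v_4 = A·v_3 = (108, 18).

v_4 = (108, 18)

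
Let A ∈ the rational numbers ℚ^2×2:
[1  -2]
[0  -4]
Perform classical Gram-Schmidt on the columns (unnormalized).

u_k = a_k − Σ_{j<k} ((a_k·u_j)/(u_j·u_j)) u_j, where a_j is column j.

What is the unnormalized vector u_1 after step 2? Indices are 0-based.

Step 1: u_0 = a_0 = (1, 0).
Step 2: u_1 = a_1 − (-2)·u_0 = (0, -4).

u_1 = (0, -4)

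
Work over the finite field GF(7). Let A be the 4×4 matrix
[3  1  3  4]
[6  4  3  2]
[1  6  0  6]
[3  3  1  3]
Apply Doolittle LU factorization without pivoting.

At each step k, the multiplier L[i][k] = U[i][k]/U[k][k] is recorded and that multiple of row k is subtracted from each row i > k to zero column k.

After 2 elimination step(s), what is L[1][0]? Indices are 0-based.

[col 0] pivot 3
  R1 -= 2*R0 → (0, 2, 4, 1)  (L[1][0] := 2)
  R2 -= 5*R0 → (0, 1, 6, 0)  (L[2][0] := 5)
  R3 -= 1*R0 → (0, 2, 5, 6)  (L[3][0] := 1)
[col 1] pivot 2
  R2 -= 4*R1 → (0, 0, 4, 3)  (L[2][1] := 4)
  R3 -= 1*R1 → (0, 0, 1, 5)  (L[3][1] := 1)

L[1][0] = 2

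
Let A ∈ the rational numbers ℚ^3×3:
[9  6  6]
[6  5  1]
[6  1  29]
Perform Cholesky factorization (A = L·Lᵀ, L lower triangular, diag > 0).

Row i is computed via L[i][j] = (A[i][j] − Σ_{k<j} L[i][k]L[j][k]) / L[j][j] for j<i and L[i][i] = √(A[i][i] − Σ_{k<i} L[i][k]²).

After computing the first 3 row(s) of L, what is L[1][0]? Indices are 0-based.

Step 1: L[0][0] = √(9) = 3.
  L[1][0] = (6) / L[0][0] = 2.
Step 2: L[1][1] = √(1) = 1.
  L[2][0] = (6) / L[0][0] = 2.
  L[2][1] = (-3) / L[1][1] = -3.
Step 3: L[2][2] = √(16) = 4.

L[1][0] = 2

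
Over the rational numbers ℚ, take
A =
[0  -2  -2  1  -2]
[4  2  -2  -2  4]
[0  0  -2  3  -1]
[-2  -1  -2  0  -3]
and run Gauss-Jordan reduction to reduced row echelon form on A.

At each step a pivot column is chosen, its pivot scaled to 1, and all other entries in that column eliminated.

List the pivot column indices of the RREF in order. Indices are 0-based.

[1] R0 <-> R1
[1] R0 /= 4  ⇒  (1, 1/2, -1/2, -1/2, 1)
     R3 -= -2·R0  ⇒  (0, 0, -3, -1, -1)
[2] R1 /= -2  ⇒  (0, 1, 1, -1/2, 1)
     R0 -= 1/2·R1  ⇒  (1, 0, -1, -1/4, 1/2)
[3] R2 /= -2  ⇒  (0, 0, 1, -3/2, 1/2)
     R0 -= -1·R2  ⇒  (1, 0, 0, -7/4, 1)
     R1 -= 1·R2  ⇒  (0, 1, 0, 1, 1/2)
     R3 -= -3·R2  ⇒  (0, 0, 0, -11/2, 1/2)
[4] R3 /= -11/2  ⇒  (0, 0, 0, 1, -1/11)
     R0 -= -7/4·R3  ⇒  (1, 0, 0, 0, 37/44)
     R1 -= 1·R3  ⇒  (0, 1, 0, 0, 13/22)
     R2 -= -3/2·R3  ⇒  (0, 0, 1, 0, 4/11)

pivot columns: 0, 1, 2, 3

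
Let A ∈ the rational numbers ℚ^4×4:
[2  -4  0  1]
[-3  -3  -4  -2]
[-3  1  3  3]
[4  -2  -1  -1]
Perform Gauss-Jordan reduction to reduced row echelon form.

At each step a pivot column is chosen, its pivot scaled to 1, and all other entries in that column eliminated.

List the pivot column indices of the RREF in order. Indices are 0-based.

pivot columns: 0, 1, 2, 3

pivot(0,0)=2: scale R0 → (1, -2, 0, 1/2)
  clear (1,0): R1 −= (-3)R0 → (0, -9, -4, -1/2)
  clear (2,0): R2 −= (-3)R0 → (0, -5, 3, 9/2)
  clear (3,0): R3 −= (4)R0 → (0, 6, -1, -3)
pivot(1,1)=-9: scale R1 → (0, 1, 4/9, 1/18)
  clear (0,1): R0 −= (-2)R1 → (1, 0, 8/9, 11/18)
  clear (2,1): R2 −= (-5)R1 → (0, 0, 47/9, 43/9)
  clear (3,1): R3 −= (6)R1 → (0, 0, -11/3, -10/3)
pivot(2,2)=47/9: scale R2 → (0, 0, 1, 43/47)
  clear (0,2): R0 −= (8/9)R2 → (1, 0, 0, -19/94)
  clear (1,2): R1 −= (4/9)R2 → (0, 1, 0, -33/94)
  clear (3,2): R3 −= (-11/3)R2 → (0, 0, 0, 1/47)
pivot(3,3)=1/47: scale R3 → (0, 0, 0, 1)
  clear (0,3): R0 −= (-19/94)R3 → (1, 0, 0, 0)
  clear (1,3): R1 −= (-33/94)R3 → (0, 1, 0, 0)
  clear (2,3): R2 −= (43/47)R3 → (0, 0, 1, 0)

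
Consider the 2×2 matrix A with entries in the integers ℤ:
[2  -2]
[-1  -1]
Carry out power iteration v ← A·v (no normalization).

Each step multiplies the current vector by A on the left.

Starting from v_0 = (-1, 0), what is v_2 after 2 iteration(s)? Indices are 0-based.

v_2 = (-6, 1)

v_0 = (-1, 0).
v_1 = A·v_0 = (-2, 1).
v_2 = A·v_1 = (-6, 1).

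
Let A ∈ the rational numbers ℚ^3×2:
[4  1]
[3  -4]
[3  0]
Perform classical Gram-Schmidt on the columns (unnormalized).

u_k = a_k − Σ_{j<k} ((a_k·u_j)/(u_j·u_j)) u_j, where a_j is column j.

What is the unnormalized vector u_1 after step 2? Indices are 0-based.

Step 1: u_0 = a_0 = (4, 3, 3).
Step 2: u_1 = a_1 − (-4/17)·u_0 = (33/17, -56/17, 12/17).

u_1 = (33/17, -56/17, 12/17)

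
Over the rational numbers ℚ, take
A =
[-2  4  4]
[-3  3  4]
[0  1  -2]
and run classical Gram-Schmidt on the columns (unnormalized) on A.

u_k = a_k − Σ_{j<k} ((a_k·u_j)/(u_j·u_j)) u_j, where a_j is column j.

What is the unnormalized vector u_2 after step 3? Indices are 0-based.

Step 1: u_0 = a_0 = (-2, -3, 0).
Step 2: u_1 = a_1 − (-17/13)·u_0 = (18/13, -12/13, 1).
Step 3: u_2 = a_2 − (-20/13)·u_0 − (-2/49)·u_1 = (48/49, -32/49, -96/49).

u_2 = (48/49, -32/49, -96/49)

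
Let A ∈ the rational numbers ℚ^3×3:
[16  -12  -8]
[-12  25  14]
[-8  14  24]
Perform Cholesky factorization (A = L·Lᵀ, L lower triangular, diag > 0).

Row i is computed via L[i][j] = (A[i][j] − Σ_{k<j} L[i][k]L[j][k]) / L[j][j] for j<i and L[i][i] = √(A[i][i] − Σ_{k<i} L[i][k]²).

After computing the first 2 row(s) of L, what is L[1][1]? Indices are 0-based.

L[1][1] = 4

Step 1: L[0][0] = √(16) = 4.
  L[1][0] = (-12) / L[0][0] = -3.
Step 2: L[1][1] = √(16) = 4.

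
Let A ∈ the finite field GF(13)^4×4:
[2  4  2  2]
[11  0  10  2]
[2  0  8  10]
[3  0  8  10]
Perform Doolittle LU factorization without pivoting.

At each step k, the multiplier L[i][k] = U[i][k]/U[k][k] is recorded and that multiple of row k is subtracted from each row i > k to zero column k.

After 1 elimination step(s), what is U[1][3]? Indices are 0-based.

U[1][3] = 4

Step 1: pivot at (0,0) is 2.
  row1 ← row1 − (12)·row0  ⇒  L[1][0]=12, U row1=(0, 4, 12, 4)
  row2 ← row2 − (1)·row0  ⇒  L[2][0]=1, U row2=(0, 9, 6, 8)
  row3 ← row3 − (8)·row0  ⇒  L[3][0]=8, U row3=(0, 7, 5, 7)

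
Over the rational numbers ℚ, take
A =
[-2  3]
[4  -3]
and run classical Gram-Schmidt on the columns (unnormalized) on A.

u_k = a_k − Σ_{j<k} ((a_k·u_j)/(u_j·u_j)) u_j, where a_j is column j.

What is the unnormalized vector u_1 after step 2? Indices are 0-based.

Step 1: u_0 = a_0 = (-2, 4).
Step 2: u_1 = a_1 − (-9/10)·u_0 = (6/5, 3/5).

u_1 = (6/5, 3/5)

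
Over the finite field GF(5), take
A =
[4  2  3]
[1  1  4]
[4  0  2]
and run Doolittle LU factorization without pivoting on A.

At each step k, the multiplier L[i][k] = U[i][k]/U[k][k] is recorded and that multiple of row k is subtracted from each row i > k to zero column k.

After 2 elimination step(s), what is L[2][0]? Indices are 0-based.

k=0: U[0][0]=4
  eliminate (1,0): mult=4, new row 1: (0, 3, 2); set L[1][0]=4
  eliminate (2,0): mult=1, new row 2: (0, 3, 4); set L[2][0]=1
k=1: U[1][1]=3
  eliminate (2,1): mult=1, new row 2: (0, 0, 2); set L[2][1]=1

L[2][0] = 1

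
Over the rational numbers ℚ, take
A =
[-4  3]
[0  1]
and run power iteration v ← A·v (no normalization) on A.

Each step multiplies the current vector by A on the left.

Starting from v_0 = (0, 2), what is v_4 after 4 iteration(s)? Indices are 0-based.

v_0 = (0, 2).
v_1 = A·v_0 = (6, 2).
v_2 = A·v_1 = (-18, 2).
v_3 = A·v_2 = (78, 2).
v_4 = A·v_3 = (-306, 2).

v_4 = (-306, 2)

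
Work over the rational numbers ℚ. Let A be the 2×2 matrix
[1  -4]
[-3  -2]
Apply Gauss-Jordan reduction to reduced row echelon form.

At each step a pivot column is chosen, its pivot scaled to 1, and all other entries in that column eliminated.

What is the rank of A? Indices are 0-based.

rank = 2

[1] R0 /= 1  ⇒  (1, -4)
     R1 -= -3·R0  ⇒  (0, -14)
[2] R1 /= -14  ⇒  (0, 1)
     R0 -= -4·R1  ⇒  (1, 0)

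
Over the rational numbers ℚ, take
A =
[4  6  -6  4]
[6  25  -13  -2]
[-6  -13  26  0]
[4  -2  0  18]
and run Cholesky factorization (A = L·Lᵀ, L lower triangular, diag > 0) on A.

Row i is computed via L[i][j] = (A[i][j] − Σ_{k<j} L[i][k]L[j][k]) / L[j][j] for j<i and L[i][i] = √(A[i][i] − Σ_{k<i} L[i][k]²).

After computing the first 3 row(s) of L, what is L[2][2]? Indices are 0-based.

L[2][2] = 4

Step 1: L[0][0] = √(4) = 2.
  L[1][0] = (6) / L[0][0] = 3.
Step 2: L[1][1] = √(16) = 4.
  L[2][0] = (-6) / L[0][0] = -3.
  L[2][1] = (-4) / L[1][1] = -1.
Step 3: L[2][2] = √(16) = 4.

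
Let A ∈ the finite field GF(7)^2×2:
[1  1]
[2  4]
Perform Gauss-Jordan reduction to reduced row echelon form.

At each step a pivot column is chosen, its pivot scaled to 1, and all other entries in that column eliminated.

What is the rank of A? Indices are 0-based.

step 1: normalize row 0 (÷1) = (1, 1)
  row 1: subtract 2×row0 = (0, 2)
step 2: normalize row 1 (÷2) = (0, 1)
  row 0: subtract 1×row1 = (1, 0)

rank = 2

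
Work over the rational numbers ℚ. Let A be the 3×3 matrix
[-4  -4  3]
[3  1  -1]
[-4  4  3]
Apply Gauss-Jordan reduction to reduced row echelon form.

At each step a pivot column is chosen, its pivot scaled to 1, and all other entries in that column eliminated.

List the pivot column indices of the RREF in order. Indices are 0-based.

pivot(0,0)=-4: scale R0 → (1, 1, -3/4)
  clear (1,0): R1 −= (3)R0 → (0, -2, 5/4)
  clear (2,0): R2 −= (-4)R0 → (0, 8, 0)
pivot(1,1)=-2: scale R1 → (0, 1, -5/8)
  clear (0,1): R0 −= (1)R1 → (1, 0, -1/8)
  clear (2,1): R2 −= (8)R1 → (0, 0, 5)
pivot(2,2)=5: scale R2 → (0, 0, 1)
  clear (0,2): R0 −= (-1/8)R2 → (1, 0, 0)
  clear (1,2): R1 −= (-5/8)R2 → (0, 1, 0)

pivot columns: 0, 1, 2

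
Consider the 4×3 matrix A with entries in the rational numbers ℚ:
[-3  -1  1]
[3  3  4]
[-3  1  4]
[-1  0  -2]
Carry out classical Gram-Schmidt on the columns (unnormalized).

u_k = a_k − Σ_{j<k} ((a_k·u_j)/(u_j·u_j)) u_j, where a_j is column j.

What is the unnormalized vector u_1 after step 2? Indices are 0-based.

Step 1: u_0 = a_0 = (-3, 3, -3, -1).
Step 2: u_1 = a_1 − (9/28)·u_0 = (-1/28, 57/28, 55/28, 9/28).

u_1 = (-1/28, 57/28, 55/28, 9/28)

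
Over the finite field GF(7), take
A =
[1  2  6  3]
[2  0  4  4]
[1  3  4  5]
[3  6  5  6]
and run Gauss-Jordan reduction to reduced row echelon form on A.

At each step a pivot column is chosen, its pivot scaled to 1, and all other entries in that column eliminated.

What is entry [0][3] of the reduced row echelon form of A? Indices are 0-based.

M[0][3] = 1

[1] R0 /= 1  ⇒  (1, 2, 6, 3)
     R1 -= 2·R0  ⇒  (0, 3, 6, 5)
     R2 -= 1·R0  ⇒  (0, 1, 5, 2)
     R3 -= 3·R0  ⇒  (0, 0, 1, 4)
[2] R1 /= 3  ⇒  (0, 1, 2, 4)
     R0 -= 2·R1  ⇒  (1, 0, 2, 2)
     R2 -= 1·R1  ⇒  (0, 0, 3, 5)
[3] R2 /= 3  ⇒  (0, 0, 1, 4)
     R0 -= 2·R2  ⇒  (1, 0, 0, 1)
     R1 -= 2·R2  ⇒  (0, 1, 0, 3)
     R3 -= 1·R2  ⇒  (0, 0, 0, 0)
column 3 empty below row 3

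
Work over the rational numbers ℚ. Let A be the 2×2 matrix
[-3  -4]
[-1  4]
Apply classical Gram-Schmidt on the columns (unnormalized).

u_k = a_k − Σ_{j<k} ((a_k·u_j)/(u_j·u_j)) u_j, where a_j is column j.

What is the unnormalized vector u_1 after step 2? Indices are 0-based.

Step 1: u_0 = a_0 = (-3, -1).
Step 2: u_1 = a_1 − (4/5)·u_0 = (-8/5, 24/5).

u_1 = (-8/5, 24/5)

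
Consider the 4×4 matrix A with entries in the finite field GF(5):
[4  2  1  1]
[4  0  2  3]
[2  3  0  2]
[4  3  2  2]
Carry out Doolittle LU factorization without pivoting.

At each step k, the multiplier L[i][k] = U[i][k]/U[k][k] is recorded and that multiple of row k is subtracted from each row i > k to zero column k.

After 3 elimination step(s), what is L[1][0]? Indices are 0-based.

k=0: U[0][0]=4
  eliminate (1,0): mult=1, new row 1: (0, 3, 1, 2); set L[1][0]=1
  eliminate (2,0): mult=3, new row 2: (0, 2, 2, 4); set L[2][0]=3
  eliminate (3,0): mult=1, new row 3: (0, 1, 1, 1); set L[3][0]=1
k=1: U[1][1]=3
  eliminate (2,1): mult=4, new row 2: (0, 0, 3, 1); set L[2][1]=4
  eliminate (3,1): mult=2, new row 3: (0, 0, 4, 2); set L[3][1]=2
k=2: U[2][2]=3
  eliminate (3,2): mult=3, new row 3: (0, 0, 0, 4); set L[3][2]=3

L[1][0] = 1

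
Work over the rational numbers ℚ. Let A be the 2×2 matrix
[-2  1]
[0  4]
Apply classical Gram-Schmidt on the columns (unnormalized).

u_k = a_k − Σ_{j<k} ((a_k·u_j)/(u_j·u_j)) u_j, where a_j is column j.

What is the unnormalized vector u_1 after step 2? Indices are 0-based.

Step 1: u_0 = a_0 = (-2, 0).
Step 2: u_1 = a_1 − (-1/2)·u_0 = (0, 4).

u_1 = (0, 4)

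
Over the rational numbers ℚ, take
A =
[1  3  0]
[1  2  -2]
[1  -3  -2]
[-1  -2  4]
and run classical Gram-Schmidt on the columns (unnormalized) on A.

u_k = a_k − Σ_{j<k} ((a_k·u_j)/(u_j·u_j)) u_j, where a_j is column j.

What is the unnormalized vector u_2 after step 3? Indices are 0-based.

u_2 = (20/11, -1/11, 4/11, 23/11)

Step 1: u_0 = a_0 = (1, 1, 1, -1).
Step 2: u_1 = a_1 − (1)·u_0 = (2, 1, -4, -1).
Step 3: u_2 = a_2 − (-2)·u_0 − (1/11)·u_1 = (20/11, -1/11, 4/11, 23/11).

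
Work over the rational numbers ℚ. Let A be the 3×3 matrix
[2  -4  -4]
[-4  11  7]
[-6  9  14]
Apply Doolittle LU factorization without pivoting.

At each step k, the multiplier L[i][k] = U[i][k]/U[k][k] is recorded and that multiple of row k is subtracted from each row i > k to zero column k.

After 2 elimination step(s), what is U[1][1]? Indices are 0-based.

[col 0] pivot 2
  R1 -= -2*R0 → (0, 3, -1)  (L[1][0] := -2)
  R2 -= -3*R0 → (0, -3, 2)  (L[2][0] := -3)
[col 1] pivot 3
  R2 -= -1*R1 → (0, 0, 1)  (L[2][1] := -1)

U[1][1] = 3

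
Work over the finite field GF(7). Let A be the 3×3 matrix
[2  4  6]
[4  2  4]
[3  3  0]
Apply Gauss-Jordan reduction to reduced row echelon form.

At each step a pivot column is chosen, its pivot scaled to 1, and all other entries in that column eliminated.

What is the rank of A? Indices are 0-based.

rank = 3

pivot(0,0)=2: scale R0 → (1, 2, 3)
  clear (1,0): R1 −= (4)R0 → (0, 1, 6)
  clear (2,0): R2 −= (3)R0 → (0, 4, 5)
pivot(1,1)=1: scale R1 → (0, 1, 6)
  clear (0,1): R0 −= (2)R1 → (1, 0, 5)
  clear (2,1): R2 −= (4)R1 → (0, 0, 2)
pivot(2,2)=2: scale R2 → (0, 0, 1)
  clear (0,2): R0 −= (5)R2 → (1, 0, 0)
  clear (1,2): R1 −= (6)R2 → (0, 1, 0)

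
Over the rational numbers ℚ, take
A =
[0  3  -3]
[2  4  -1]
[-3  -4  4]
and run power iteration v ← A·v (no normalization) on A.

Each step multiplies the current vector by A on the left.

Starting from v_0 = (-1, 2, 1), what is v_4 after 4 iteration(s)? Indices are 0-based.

v_4 = (1413, 1362, -2424)

v_0 = (-1, 2, 1).
v_1 = A·v_0 = (3, 5, -1).
v_2 = A·v_1 = (18, 27, -33).
v_3 = A·v_2 = (180, 177, -294).
v_4 = A·v_3 = (1413, 1362, -2424).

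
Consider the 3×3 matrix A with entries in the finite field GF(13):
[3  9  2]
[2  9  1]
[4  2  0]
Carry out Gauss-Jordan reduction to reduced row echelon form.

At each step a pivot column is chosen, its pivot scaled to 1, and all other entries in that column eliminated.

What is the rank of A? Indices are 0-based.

rank = 3

pivot(0,0)=3: scale R0 → (1, 3, 5)
  clear (1,0): R1 −= (2)R0 → (0, 3, 4)
  clear (2,0): R2 −= (4)R0 → (0, 3, 6)
pivot(1,1)=3: scale R1 → (0, 1, 10)
  clear (0,1): R0 −= (3)R1 → (1, 0, 1)
  clear (2,1): R2 −= (3)R1 → (0, 0, 2)
pivot(2,2)=2: scale R2 → (0, 0, 1)
  clear (0,2): R0 −= (1)R2 → (1, 0, 0)
  clear (1,2): R1 −= (10)R2 → (0, 1, 0)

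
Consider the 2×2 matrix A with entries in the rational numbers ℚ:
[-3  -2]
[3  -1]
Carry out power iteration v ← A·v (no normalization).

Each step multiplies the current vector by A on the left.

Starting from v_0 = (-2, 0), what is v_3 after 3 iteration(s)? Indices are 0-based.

v_0 = (-2, 0).
v_1 = A·v_0 = (6, -6).
v_2 = A·v_1 = (-6, 24).
v_3 = A·v_2 = (-30, -42).

v_3 = (-30, -42)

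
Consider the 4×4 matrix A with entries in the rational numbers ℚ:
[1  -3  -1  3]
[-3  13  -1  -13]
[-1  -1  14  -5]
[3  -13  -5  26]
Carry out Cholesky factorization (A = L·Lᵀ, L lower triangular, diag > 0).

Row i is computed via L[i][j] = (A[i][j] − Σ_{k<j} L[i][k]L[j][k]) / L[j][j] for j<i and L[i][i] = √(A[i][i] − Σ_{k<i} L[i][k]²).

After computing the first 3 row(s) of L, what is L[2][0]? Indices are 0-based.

Step 1: L[0][0] = √(1) = 1.
  L[1][0] = (-3) / L[0][0] = -3.
Step 2: L[1][1] = √(4) = 2.
  L[2][0] = (-1) / L[0][0] = -1.
  L[2][1] = (-4) / L[1][1] = -2.
Step 3: L[2][2] = √(9) = 3.

L[2][0] = -1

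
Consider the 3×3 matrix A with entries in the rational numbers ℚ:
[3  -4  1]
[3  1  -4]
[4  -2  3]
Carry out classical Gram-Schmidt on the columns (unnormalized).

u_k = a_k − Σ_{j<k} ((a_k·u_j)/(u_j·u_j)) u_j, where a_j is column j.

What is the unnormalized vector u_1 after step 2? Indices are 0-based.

Step 1: u_0 = a_0 = (3, 3, 4).
Step 2: u_1 = a_1 − (-1/2)·u_0 = (-5/2, 5/2, 0).

u_1 = (-5/2, 5/2, 0)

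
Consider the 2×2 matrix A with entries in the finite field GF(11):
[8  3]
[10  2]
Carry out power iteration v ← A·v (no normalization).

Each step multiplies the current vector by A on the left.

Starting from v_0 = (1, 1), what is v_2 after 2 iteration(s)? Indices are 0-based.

v_2 = (3, 2)

v_0 = (1, 1).
v_1 = A·v_0 = (0, 1).
v_2 = A·v_1 = (3, 2).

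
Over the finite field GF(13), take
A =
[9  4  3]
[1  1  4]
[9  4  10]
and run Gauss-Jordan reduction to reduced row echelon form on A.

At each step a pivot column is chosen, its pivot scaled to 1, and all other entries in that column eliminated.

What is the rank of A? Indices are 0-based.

[1] R0 /= 9  ⇒  (1, 12, 9)
     R1 -= 1·R0  ⇒  (0, 2, 8)
     R2 -= 9·R0  ⇒  (0, 0, 7)
[2] R1 /= 2  ⇒  (0, 1, 4)
     R0 -= 12·R1  ⇒  (1, 0, 0)
[3] R2 /= 7  ⇒  (0, 0, 1)
     R1 -= 4·R2  ⇒  (0, 1, 0)

rank = 3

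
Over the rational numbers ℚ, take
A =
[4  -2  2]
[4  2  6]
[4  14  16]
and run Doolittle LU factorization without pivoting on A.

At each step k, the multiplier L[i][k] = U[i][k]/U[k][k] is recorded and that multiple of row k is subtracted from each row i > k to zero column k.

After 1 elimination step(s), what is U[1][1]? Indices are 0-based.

[col 0] pivot 4
  R1 -= 1*R0 → (0, 4, 4)  (L[1][0] := 1)
  R2 -= 1*R0 → (0, 16, 14)  (L[2][0] := 1)

U[1][1] = 4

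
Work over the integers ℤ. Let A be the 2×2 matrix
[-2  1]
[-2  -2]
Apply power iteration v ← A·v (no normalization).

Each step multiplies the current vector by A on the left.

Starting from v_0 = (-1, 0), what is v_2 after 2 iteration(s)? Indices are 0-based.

v_2 = (-2, -8)

v_0 = (-1, 0).
v_1 = A·v_0 = (2, 2).
v_2 = A·v_1 = (-2, -8).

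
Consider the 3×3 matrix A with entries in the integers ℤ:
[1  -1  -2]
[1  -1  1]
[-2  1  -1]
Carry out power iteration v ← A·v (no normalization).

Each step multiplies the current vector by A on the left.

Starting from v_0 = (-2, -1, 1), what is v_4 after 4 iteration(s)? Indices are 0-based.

v_0 = (-2, -1, 1).
v_1 = A·v_0 = (-3, 0, 2).
v_2 = A·v_1 = (-7, -1, 4).
v_3 = A·v_2 = (-14, -2, 9).
v_4 = A·v_3 = (-30, -3, 17).

v_4 = (-30, -3, 17)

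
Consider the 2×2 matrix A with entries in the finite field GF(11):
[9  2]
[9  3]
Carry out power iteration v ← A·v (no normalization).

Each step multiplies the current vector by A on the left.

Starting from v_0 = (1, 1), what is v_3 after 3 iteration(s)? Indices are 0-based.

v_3 = (2, 5)

v_0 = (1, 1).
v_1 = A·v_0 = (0, 1).
v_2 = A·v_1 = (2, 3).
v_3 = A·v_2 = (2, 5).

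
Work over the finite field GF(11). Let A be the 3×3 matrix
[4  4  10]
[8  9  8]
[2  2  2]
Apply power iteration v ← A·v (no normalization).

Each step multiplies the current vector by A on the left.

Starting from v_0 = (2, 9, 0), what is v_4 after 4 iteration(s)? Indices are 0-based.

v_4 = (3, 6, 0)

v_0 = (2, 9, 0).
v_1 = A·v_0 = (0, 9, 0).
v_2 = A·v_1 = (3, 4, 7).
v_3 = A·v_2 = (10, 6, 6).
v_4 = A·v_3 = (3, 6, 0).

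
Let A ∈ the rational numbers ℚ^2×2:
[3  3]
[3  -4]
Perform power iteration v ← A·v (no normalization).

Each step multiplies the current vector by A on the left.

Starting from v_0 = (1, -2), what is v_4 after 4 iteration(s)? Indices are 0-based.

v_4 = (591, -1397)

v_0 = (1, -2).
v_1 = A·v_0 = (-3, 11).
v_2 = A·v_1 = (24, -53).
v_3 = A·v_2 = (-87, 284).
v_4 = A·v_3 = (591, -1397).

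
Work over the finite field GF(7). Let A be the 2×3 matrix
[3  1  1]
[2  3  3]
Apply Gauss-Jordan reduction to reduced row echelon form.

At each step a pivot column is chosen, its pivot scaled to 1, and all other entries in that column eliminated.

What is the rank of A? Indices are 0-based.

pivot(0,0)=3: scale R0 → (1, 5, 5)
  clear (1,0): R1 −= (2)R0 → (0, 0, 0)
col 1: no nonzero at/below row 1; advance.
col 2: no nonzero at/below row 1; advance.

rank = 1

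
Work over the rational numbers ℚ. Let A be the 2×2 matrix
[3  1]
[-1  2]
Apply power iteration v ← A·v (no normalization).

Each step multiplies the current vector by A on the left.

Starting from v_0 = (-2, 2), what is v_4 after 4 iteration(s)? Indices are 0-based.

v_4 = (32, 78)

v_0 = (-2, 2).
v_1 = A·v_0 = (-4, 6).
v_2 = A·v_1 = (-6, 16).
v_3 = A·v_2 = (-2, 38).
v_4 = A·v_3 = (32, 78).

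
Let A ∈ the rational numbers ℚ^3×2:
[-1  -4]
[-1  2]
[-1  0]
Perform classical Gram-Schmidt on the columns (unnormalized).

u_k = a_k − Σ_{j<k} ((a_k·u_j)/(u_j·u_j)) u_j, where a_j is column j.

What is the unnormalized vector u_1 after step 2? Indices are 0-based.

Step 1: u_0 = a_0 = (-1, -1, -1).
Step 2: u_1 = a_1 − (2/3)·u_0 = (-10/3, 8/3, 2/3).

u_1 = (-10/3, 8/3, 2/3)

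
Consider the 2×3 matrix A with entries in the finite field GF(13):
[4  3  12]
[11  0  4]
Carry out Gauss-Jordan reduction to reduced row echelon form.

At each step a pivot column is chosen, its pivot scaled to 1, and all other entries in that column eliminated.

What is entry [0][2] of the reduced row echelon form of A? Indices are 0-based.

M[0][2] = 11

step 1: normalize row 0 (÷4) = (1, 4, 3)
  row 1: subtract 11×row0 = (0, 8, 10)
step 2: normalize row 1 (÷8) = (0, 1, 11)
  row 0: subtract 4×row1 = (1, 0, 11)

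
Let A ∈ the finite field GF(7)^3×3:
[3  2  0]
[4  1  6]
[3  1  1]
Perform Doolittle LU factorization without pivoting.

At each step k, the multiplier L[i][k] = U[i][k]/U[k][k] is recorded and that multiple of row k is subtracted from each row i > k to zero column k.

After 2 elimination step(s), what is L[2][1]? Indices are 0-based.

k=0: U[0][0]=3
  eliminate (1,0): mult=6, new row 1: (0, 3, 6); set L[1][0]=6
  eliminate (2,0): mult=1, new row 2: (0, 6, 1); set L[2][0]=1
k=1: U[1][1]=3
  eliminate (2,1): mult=2, new row 2: (0, 0, 3); set L[2][1]=2

L[2][1] = 2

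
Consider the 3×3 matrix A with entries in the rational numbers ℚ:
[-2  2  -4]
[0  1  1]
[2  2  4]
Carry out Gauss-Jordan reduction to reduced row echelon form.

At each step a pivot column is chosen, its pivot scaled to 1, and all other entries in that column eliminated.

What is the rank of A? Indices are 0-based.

[1] R0 /= -2  ⇒  (1, -1, 2)
     R2 -= 2·R0  ⇒  (0, 4, 0)
[2] R1 /= 1  ⇒  (0, 1, 1)
     R0 -= -1·R1  ⇒  (1, 0, 3)
     R2 -= 4·R1  ⇒  (0, 0, -4)
[3] R2 /= -4  ⇒  (0, 0, 1)
     R0 -= 3·R2  ⇒  (1, 0, 0)
     R1 -= 1·R2  ⇒  (0, 1, 0)

rank = 3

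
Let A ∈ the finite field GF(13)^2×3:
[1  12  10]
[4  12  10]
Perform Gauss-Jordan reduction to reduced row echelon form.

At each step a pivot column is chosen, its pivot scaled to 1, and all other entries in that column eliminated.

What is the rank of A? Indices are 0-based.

rank = 2

step 1: normalize row 0 (÷1) = (1, 12, 10)
  row 1: subtract 4×row0 = (0, 3, 9)
step 2: normalize row 1 (÷3) = (0, 1, 3)
  row 0: subtract 12×row1 = (1, 0, 0)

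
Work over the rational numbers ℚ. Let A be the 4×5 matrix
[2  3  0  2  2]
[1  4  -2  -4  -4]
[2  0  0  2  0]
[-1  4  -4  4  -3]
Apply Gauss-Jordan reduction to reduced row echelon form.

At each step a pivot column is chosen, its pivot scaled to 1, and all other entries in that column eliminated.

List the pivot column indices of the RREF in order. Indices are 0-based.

pivot columns: 0, 1, 2, 3

pivot(0,0)=2: scale R0 → (1, 3/2, 0, 1, 1)
  clear (1,0): R1 −= (1)R0 → (0, 5/2, -2, -5, -5)
  clear (2,0): R2 −= (2)R0 → (0, -3, 0, 0, -2)
  clear (3,0): R3 −= (-1)R0 → (0, 11/2, -4, 5, -2)
pivot(1,1)=5/2: scale R1 → (0, 1, -4/5, -2, -2)
  clear (0,1): R0 −= (3/2)R1 → (1, 0, 6/5, 4, 4)
  clear (2,1): R2 −= (-3)R1 → (0, 0, -12/5, -6, -8)
  clear (3,1): R3 −= (11/2)R1 → (0, 0, 2/5, 16, 9)
pivot(2,2)=-12/5: scale R2 → (0, 0, 1, 5/2, 10/3)
  clear (0,2): R0 −= (6/5)R2 → (1, 0, 0, 1, 0)
  clear (1,2): R1 −= (-4/5)R2 → (0, 1, 0, 0, 2/3)
  clear (3,2): R3 −= (2/5)R2 → (0, 0, 0, 15, 23/3)
pivot(3,3)=15: scale R3 → (0, 0, 0, 1, 23/45)
  clear (0,3): R0 −= (1)R3 → (1, 0, 0, 0, -23/45)
  clear (2,3): R2 −= (5/2)R3 → (0, 0, 1, 0, 37/18)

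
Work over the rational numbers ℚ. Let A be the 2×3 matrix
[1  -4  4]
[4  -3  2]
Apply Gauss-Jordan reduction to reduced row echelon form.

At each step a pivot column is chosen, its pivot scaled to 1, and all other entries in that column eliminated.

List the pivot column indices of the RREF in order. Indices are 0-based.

pivot columns: 0, 1

[1] R0 /= 1  ⇒  (1, -4, 4)
     R1 -= 4·R0  ⇒  (0, 13, -14)
[2] R1 /= 13  ⇒  (0, 1, -14/13)
     R0 -= -4·R1  ⇒  (1, 0, -4/13)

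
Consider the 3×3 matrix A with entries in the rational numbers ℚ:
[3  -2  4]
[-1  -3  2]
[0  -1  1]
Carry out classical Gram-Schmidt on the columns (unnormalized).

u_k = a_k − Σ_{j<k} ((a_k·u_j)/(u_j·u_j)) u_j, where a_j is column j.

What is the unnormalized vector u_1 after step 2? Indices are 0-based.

u_1 = (-11/10, -33/10, -1)

Step 1: u_0 = a_0 = (3, -1, 0).
Step 2: u_1 = a_1 − (-3/10)·u_0 = (-11/10, -33/10, -1).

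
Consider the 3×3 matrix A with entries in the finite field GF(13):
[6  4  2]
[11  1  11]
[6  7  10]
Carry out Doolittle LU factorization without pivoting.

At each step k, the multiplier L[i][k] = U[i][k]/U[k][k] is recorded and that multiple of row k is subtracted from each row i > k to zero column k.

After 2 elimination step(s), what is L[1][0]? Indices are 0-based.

L[1][0] = 4

k=0: U[0][0]=6
  eliminate (1,0): mult=4, new row 1: (0, 11, 3); set L[1][0]=4
  eliminate (2,0): mult=1, new row 2: (0, 3, 8); set L[2][0]=1
k=1: U[1][1]=11
  eliminate (2,1): mult=5, new row 2: (0, 0, 6); set L[2][1]=5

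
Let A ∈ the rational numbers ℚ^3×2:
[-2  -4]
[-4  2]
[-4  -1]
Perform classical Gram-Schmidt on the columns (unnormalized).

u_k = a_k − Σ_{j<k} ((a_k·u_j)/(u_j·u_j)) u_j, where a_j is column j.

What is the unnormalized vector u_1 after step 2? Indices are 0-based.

Step 1: u_0 = a_0 = (-2, -4, -4).
Step 2: u_1 = a_1 − (1/9)·u_0 = (-34/9, 22/9, -5/9).

u_1 = (-34/9, 22/9, -5/9)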